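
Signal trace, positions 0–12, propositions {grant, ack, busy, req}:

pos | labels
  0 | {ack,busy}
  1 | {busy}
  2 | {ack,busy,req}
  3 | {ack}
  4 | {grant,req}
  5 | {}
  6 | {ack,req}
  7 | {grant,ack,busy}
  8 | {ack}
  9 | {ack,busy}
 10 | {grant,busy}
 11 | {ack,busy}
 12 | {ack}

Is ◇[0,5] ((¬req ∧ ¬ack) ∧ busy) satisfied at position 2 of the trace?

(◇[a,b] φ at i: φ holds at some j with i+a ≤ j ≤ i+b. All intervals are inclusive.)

Does not hold

Check ((¬req ∧ ¬ack) ∧ busy) at each j in [2,7]:
  j=2: false
  j=3: false
  j=4: false
  j=5: false
  j=6: false
  j=7: false
No position in the window satisfies it → formula fails.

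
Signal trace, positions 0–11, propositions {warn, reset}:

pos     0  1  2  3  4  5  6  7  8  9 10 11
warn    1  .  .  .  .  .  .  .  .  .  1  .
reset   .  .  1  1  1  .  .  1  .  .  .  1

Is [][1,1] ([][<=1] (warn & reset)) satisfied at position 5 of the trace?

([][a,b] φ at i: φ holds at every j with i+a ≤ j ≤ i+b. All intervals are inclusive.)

Check [][<=1] (warn & reset) at every j in [6,6]:
  j=6: fails at 6
Fails at j=6 → formula fails.

Does not hold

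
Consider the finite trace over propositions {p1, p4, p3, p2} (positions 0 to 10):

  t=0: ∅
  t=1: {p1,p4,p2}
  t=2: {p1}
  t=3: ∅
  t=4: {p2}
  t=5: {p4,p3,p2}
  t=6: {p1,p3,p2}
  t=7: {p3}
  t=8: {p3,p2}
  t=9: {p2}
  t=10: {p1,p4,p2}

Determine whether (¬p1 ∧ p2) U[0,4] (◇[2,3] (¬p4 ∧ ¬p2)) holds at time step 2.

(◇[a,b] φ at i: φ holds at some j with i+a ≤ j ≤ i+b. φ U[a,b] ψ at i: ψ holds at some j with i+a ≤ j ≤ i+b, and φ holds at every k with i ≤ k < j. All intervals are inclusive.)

Does not hold

Need some j in [2,6] with ◇[2,3] (¬p4 ∧ ¬p2), and (¬p1 ∧ p2) at every k in [2,j-1].
  j=2: ◇[2,3] (¬p4 ∧ ¬p2) — fails (none in [4,5]).
  j=3: ◇[2,3] (¬p4 ∧ ¬p2) — fails (none in [5,6]).
  j=4: ◇[2,3] (¬p4 ∧ ¬p2) holds, but (¬p1 ∧ p2) fails at k=2 → not this j.
  j=5: ◇[2,3] (¬p4 ∧ ¬p2) holds, but (¬p1 ∧ p2) fails at k=2 → not this j.
  j=6: ◇[2,3] (¬p4 ∧ ¬p2) — fails (none in [8,9]).
No j in the window works → until fails.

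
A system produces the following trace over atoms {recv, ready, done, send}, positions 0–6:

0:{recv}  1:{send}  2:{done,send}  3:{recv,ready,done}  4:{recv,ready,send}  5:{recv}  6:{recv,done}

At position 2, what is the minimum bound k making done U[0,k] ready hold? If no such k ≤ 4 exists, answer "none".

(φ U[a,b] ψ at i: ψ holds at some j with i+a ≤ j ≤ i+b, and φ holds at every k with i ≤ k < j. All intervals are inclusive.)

Need earliest j ≥ 2 with ready, and done at every k in [2,j-1].
  j=2: rhs fails.
  j=3: rhs holds; lhs holds on [2,2]. k = 1.

1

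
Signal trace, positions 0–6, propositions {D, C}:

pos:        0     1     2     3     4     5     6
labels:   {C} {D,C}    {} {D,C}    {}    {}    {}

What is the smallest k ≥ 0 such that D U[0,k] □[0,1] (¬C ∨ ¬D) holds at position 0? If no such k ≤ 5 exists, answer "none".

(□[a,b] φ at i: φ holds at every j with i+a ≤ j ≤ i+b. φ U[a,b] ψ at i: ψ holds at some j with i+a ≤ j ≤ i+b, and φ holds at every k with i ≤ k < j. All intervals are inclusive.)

none

Need earliest j ≥ 0 with □[0,1] (¬C ∨ ¬D), and D at every k in [0,j-1].
  j=0: rhs fails.
  j=1: rhs fails.
  j=2: rhs fails.
  j=3: rhs fails.
  j=4: rhs holds but lhs fails at k=0.
  j=5: rhs holds but lhs fails at k=0.
No witness within the range → none.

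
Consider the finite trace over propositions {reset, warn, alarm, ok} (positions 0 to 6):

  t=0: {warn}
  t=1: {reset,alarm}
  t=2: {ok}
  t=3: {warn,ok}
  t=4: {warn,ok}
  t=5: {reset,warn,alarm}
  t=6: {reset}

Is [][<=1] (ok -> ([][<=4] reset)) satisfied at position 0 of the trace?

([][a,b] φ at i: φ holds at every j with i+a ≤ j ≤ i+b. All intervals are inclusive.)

True

Check (ok -> ([][<=4] reset)) at every j in [0,1]:
  j=0: antecedent false → ✓
  j=1: antecedent false → ✓
All positions satisfy it → formula holds.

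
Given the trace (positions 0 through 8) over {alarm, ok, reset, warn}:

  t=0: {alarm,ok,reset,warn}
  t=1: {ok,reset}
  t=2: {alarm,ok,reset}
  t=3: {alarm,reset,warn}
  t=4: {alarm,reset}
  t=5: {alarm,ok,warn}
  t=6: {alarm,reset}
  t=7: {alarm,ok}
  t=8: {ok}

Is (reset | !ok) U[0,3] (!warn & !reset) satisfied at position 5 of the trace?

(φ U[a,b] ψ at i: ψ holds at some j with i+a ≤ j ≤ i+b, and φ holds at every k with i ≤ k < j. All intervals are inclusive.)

Need some j in [5,8] with (!warn & !reset), and (reset | !ok) at every k in [5,j-1].
  j=5: (!warn & !reset) false.
  j=6: (!warn & !reset) false.
  j=7: (!warn & !reset) holds, but (reset | !ok) fails at k=5 → not this j.
  j=8: (!warn & !reset) holds, but (reset | !ok) fails at k=5 → not this j.
No j in the window works → until fails.

False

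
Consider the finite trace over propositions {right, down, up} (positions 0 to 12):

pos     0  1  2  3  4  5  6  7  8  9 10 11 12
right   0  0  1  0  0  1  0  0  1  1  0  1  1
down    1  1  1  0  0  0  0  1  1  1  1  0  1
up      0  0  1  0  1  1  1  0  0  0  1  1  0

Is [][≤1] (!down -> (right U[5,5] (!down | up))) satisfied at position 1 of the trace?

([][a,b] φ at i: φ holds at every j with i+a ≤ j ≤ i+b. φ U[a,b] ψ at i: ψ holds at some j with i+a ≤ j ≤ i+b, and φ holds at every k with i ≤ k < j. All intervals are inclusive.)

Yes

Check (!down -> (right U[5,5] (!down | up))) at every j in [1,2]:
  j=1: antecedent false → ✓
  j=2: antecedent false → ✓
All positions satisfy it → formula holds.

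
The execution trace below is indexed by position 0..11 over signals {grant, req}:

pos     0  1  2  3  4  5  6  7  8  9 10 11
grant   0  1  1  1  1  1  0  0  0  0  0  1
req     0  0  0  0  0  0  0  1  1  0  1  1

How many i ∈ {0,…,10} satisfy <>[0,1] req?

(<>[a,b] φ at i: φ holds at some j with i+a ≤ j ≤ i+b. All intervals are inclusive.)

Evaluate at each i in [0,10]:
  i=0: ✗ (none in [0,1])
  i=1: ✗ (none in [1,2])
  i=2: ✗ (none in [2,3])
  i=3: ✗ (none in [3,4])
  i=4: ✗ (none in [4,5])
  i=5: ✗ (none in [5,6])
  i=6: ✓ (witness j=7)
  i=7: ✓ (witness j=7)
  i=8: ✓ (witness j=8)
  i=9: ✓ (witness j=10)
  i=10: ✓ (witness j=10)
Positions where it holds: {6, 7, 8, 9, 10} → 5.

5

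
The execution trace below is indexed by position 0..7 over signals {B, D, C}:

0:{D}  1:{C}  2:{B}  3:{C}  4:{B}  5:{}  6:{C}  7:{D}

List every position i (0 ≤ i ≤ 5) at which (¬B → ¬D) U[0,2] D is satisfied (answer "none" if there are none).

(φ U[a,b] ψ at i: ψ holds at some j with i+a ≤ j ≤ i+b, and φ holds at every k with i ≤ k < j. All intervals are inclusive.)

0, 5

Evaluate at each i in [0,5]:
  i=0: ✓ (rhs at j=0)
  i=1: ✗ (no rhs in [1,3])
  i=2: ✗ (no rhs in [2,4])
  i=3: ✗ (no rhs in [3,5])
  i=4: ✗ (no rhs in [4,6])
  i=5: ✓ (rhs at j=7; lhs holds on [5,6])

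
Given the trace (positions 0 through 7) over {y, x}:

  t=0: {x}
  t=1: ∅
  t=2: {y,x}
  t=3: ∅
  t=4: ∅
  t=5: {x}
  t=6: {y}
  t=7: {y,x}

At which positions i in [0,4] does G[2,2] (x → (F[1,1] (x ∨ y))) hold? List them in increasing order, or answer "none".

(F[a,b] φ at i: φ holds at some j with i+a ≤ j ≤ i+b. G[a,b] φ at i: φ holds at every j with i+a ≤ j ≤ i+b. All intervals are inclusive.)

1, 2, 3, 4

Evaluate at each i in [0,4]:
  i=0: ✗ (fails at j=2)
  i=1: ✓ (all of [3,3])
  i=2: ✓ (all of [4,4])
  i=3: ✓ (all of [5,5])
  i=4: ✓ (all of [6,6])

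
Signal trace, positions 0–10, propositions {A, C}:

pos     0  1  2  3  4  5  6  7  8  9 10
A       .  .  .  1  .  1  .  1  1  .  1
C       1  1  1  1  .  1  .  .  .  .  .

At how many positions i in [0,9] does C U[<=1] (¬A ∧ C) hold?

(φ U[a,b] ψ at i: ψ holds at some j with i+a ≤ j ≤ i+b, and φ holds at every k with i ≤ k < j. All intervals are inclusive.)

Evaluate at each i in [0,9]:
  i=0: ✓ (rhs at j=0)
  i=1: ✓ (rhs at j=1)
  i=2: ✓ (rhs at j=2)
  i=3: ✗ (no rhs in [3,4])
  i=4: ✗ (no rhs in [4,5])
  i=5: ✗ (no rhs in [5,6])
  i=6: ✗ (no rhs in [6,7])
  i=7: ✗ (no rhs in [7,8])
  i=8: ✗ (no rhs in [8,9])
  i=9: ✗ (no rhs in [9,10])
Positions where it holds: {0, 1, 2} → 3.

3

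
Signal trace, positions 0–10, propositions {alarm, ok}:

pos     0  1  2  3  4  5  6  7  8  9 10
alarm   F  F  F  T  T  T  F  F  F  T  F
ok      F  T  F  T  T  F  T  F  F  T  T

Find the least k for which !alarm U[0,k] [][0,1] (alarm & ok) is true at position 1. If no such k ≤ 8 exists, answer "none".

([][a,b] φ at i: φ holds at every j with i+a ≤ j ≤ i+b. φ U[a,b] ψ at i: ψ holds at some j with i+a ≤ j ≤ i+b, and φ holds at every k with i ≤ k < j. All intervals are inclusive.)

2

Need earliest j ≥ 1 with [][0,1] (alarm & ok), and !alarm at every k in [1,j-1].
  j=1: rhs fails.
  j=2: rhs fails.
  j=3: rhs holds; lhs holds on [1,2]. k = 2.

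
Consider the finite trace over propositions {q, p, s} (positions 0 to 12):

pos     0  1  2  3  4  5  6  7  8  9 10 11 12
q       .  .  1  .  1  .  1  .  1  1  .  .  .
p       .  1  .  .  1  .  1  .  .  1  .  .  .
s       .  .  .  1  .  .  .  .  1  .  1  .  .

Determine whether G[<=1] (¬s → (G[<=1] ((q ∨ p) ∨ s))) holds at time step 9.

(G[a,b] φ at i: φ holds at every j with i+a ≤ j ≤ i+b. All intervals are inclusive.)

Check (¬s → (G[<=1] ((q ∨ p) ∨ s))) at every j in [9,10]:
  j=9: antecedent true; consequent holds on [9,10] → ✓
  j=10: antecedent false → ✓
All positions satisfy it → formula holds.

Holds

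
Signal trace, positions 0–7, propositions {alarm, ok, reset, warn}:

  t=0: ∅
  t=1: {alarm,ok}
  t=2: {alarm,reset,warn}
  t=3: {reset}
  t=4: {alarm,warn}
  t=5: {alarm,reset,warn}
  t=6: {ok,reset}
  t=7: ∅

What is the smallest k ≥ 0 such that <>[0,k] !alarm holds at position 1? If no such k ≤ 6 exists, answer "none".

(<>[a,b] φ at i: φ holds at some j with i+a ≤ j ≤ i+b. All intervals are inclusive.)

Scan j = 1,2,… for !alarm:
  j=1: fails
  j=2: fails
  j=3: holds
First hit at j=3, so smallest k = 3-1 = 2.

2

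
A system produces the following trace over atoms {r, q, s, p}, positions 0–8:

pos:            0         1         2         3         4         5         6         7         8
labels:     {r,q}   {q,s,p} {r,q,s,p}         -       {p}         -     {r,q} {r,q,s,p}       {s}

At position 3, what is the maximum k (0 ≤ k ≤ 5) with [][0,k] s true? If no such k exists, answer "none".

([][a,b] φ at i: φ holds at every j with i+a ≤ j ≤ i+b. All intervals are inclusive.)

none

s must hold from j=3 onward; find where it first fails.
  j=3: fails → no k works.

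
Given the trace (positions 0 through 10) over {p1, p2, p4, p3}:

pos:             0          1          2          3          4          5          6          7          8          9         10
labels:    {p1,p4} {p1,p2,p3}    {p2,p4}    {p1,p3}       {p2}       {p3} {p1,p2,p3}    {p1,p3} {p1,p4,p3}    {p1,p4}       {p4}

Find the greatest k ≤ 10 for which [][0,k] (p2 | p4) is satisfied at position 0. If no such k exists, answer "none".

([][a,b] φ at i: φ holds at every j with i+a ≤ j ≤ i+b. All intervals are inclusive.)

(p2 | p4) must hold from j=0 onward; find where it first fails.
  j=0: holds
  j=1: holds
  j=2: holds
  j=3: fails
Holds on [0,2], so largest k = 2.

2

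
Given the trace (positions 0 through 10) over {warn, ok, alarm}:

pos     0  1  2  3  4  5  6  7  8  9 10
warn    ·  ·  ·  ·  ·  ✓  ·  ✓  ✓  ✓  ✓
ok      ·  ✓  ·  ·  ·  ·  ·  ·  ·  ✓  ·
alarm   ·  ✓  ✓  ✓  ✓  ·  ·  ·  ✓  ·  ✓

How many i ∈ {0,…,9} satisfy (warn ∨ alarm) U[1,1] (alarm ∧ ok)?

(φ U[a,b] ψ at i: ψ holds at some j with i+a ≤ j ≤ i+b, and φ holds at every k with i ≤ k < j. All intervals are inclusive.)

0

Evaluate at each i in [0,9]:
  i=0: ✗ (lhs fails at k=0 before rhs at j=1)
  i=1: ✗ (no rhs in [2,2])
  i=2: ✗ (no rhs in [3,3])
  i=3: ✗ (no rhs in [4,4])
  i=4: ✗ (no rhs in [5,5])
  i=5: ✗ (no rhs in [6,6])
  i=6: ✗ (no rhs in [7,7])
  i=7: ✗ (no rhs in [8,8])
  i=8: ✗ (no rhs in [9,9])
  i=9: ✗ (no rhs in [10,10])
Positions where it holds: {} → 0.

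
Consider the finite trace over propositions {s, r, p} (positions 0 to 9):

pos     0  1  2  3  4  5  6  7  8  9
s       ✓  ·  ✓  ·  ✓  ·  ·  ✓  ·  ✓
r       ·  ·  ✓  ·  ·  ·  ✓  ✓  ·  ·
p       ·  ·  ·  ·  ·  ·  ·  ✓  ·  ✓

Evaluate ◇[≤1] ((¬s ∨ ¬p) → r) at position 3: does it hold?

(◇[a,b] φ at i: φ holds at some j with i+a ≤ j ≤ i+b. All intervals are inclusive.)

False

Check ((¬s ∨ ¬p) → r) at each j in [3,4]:
  j=3: false
  j=4: false
No position in the window satisfies it → formula fails.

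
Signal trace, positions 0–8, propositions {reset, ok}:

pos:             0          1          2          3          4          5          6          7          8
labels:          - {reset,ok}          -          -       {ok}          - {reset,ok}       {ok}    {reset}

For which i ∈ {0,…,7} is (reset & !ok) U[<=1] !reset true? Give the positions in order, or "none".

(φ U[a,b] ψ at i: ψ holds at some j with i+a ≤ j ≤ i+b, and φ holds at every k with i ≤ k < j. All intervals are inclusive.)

Evaluate at each i in [0,7]:
  i=0: ✓ (rhs at j=0)
  i=1: ✗ (lhs fails at k=1 before rhs at j=2)
  i=2: ✓ (rhs at j=2)
  i=3: ✓ (rhs at j=3)
  i=4: ✓ (rhs at j=4)
  i=5: ✓ (rhs at j=5)
  i=6: ✗ (lhs fails at k=6 before rhs at j=7)
  i=7: ✓ (rhs at j=7)

0, 2, 3, 4, 5, 7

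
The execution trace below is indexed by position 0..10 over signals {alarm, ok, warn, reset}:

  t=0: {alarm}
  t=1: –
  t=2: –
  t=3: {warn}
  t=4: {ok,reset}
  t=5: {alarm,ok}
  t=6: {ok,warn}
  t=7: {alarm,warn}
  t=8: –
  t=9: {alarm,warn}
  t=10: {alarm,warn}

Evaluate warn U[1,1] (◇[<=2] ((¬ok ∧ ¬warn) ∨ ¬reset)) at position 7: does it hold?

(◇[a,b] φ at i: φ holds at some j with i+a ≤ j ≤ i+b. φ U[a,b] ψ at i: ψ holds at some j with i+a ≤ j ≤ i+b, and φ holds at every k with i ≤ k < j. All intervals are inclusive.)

Need some j in [8,8] with ◇[<=2] ((¬ok ∧ ¬warn) ∨ ¬reset), and warn at every k in [7,j-1].
  j=8: ◇[<=2] ((¬ok ∧ ¬warn) ∨ ¬reset) holds; warn holds at every k in [7,7] → satisfied.

Holds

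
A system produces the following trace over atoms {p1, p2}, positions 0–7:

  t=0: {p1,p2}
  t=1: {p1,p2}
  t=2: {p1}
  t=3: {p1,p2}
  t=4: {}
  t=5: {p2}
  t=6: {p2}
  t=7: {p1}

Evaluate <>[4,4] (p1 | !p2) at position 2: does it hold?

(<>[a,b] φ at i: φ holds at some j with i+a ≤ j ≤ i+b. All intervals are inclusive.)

False

Check (p1 | !p2) at each j in [6,6]:
  j=6: false
No position in the window satisfies it → formula fails.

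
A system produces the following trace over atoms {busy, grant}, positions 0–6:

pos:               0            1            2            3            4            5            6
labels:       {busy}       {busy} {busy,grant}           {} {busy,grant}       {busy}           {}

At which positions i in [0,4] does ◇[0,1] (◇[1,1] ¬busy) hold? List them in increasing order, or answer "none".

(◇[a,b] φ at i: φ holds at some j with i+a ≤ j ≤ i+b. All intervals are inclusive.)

Evaluate at each i in [0,4]:
  i=0: ✗ (none in [0,1])
  i=1: ✓ (witness j=2)
  i=2: ✓ (witness j=2)
  i=3: ✗ (none in [3,4])
  i=4: ✓ (witness j=5)

1, 2, 4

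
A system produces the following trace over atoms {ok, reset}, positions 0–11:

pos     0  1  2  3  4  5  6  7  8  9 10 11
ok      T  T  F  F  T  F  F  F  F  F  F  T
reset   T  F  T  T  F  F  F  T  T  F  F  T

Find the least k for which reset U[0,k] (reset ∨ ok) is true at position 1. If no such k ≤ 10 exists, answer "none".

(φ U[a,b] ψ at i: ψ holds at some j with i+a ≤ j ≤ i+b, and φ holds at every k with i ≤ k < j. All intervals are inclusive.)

0

Need earliest j ≥ 1 with (reset ∨ ok), and reset at every k in [1,j-1].
  j=1: rhs holds (empty prefix). k = 0.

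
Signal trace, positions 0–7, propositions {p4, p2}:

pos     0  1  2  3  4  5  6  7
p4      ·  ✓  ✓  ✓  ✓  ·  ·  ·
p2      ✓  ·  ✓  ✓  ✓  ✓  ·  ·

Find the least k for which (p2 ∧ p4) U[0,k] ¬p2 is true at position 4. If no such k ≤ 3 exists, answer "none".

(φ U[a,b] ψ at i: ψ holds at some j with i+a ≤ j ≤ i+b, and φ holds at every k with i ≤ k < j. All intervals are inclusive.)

Need earliest j ≥ 4 with ¬p2, and (p2 ∧ p4) at every k in [4,j-1].
  j=4: rhs fails.
  j=5: rhs fails.
  j=6: rhs holds but lhs fails at k=5.
  j=7: rhs holds but lhs fails at k=5.
No witness within the range → none.

none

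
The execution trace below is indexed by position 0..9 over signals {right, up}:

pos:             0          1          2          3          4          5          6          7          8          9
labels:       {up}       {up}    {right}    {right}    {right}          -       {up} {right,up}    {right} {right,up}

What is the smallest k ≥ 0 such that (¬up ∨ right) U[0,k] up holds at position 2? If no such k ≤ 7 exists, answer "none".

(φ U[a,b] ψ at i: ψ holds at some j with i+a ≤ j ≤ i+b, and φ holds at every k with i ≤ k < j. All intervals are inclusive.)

Need earliest j ≥ 2 with up, and (¬up ∨ right) at every k in [2,j-1].
  j=2: rhs fails.
  j=3: rhs fails.
  j=4: rhs fails.
  j=5: rhs fails.
  j=6: rhs holds; lhs holds on [2,5]. k = 4.

4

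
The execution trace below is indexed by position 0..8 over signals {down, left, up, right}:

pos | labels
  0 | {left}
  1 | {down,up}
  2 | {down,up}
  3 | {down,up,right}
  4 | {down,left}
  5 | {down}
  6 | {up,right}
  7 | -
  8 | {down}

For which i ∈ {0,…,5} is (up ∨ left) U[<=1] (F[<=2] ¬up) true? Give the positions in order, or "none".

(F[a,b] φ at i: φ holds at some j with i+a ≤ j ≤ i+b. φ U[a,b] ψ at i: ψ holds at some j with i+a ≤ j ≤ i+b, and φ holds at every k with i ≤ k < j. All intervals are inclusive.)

0, 1, 2, 3, 4, 5

Evaluate at each i in [0,5]:
  i=0: ✓ (rhs at j=0)
  i=1: ✓ (rhs at j=2; lhs holds on [1,1])
  i=2: ✓ (rhs at j=2)
  i=3: ✓ (rhs at j=3)
  i=4: ✓ (rhs at j=4)
  i=5: ✓ (rhs at j=5)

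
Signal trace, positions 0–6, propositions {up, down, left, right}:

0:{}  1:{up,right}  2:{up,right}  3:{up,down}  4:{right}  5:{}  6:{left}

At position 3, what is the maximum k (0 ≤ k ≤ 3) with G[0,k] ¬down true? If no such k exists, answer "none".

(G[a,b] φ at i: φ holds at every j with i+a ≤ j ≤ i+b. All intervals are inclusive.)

none

¬down must hold from j=3 onward; find where it first fails.
  j=3: fails → no k works.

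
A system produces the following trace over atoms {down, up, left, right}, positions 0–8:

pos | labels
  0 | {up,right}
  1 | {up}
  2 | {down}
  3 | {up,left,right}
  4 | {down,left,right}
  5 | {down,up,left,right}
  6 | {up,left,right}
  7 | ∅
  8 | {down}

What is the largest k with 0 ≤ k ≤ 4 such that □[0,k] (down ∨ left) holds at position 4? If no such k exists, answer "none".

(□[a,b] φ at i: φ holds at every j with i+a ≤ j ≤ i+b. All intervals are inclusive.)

2

(down ∨ left) must hold from j=4 onward; find where it first fails.
  j=4: holds
  j=5: holds
  j=6: holds
  j=7: fails
Holds on [4,6], so largest k = 2.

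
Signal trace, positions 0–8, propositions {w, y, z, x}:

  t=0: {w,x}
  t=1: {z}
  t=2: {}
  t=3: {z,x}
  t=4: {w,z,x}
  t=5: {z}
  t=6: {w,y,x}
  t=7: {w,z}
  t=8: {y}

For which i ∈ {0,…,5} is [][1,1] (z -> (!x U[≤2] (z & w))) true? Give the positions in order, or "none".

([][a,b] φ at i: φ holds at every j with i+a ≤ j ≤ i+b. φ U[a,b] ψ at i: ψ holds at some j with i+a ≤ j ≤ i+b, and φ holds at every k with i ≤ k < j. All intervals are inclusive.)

Evaluate at each i in [0,5]:
  i=0: ✗ (fails at j=1)
  i=1: ✓ (all of [2,2])
  i=2: ✗ (fails at j=3)
  i=3: ✓ (all of [4,4])
  i=4: ✗ (fails at j=5)
  i=5: ✓ (all of [6,6])

1, 3, 5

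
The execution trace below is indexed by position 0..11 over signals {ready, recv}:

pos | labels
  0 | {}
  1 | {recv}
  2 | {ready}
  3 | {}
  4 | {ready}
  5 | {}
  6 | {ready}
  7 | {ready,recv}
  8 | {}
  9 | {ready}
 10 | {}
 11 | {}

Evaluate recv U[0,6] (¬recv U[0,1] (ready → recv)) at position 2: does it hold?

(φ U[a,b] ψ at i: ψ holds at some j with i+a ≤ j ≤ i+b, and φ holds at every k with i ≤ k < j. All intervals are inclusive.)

Need some j in [2,8] with (¬recv U[0,1] (ready → recv)), and recv at every k in [2,j-1].
  j=2: (¬recv U[0,1] (ready → recv)) holds; no prefix to check → satisfied.

Yes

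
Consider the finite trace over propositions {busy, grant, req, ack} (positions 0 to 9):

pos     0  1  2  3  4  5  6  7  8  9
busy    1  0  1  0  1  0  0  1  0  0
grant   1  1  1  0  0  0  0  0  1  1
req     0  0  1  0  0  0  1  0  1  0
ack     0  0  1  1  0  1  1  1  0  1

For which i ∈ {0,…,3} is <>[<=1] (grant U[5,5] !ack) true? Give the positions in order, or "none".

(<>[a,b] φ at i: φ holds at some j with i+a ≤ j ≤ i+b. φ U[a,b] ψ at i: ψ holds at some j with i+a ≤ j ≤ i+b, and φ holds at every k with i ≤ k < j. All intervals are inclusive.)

none

Evaluate at each i in [0,3]:
  i=0: ✗ (none in [0,1])
  i=1: ✗ (none in [1,2])
  i=2: ✗ (none in [2,3])
  i=3: ✗ (none in [3,4])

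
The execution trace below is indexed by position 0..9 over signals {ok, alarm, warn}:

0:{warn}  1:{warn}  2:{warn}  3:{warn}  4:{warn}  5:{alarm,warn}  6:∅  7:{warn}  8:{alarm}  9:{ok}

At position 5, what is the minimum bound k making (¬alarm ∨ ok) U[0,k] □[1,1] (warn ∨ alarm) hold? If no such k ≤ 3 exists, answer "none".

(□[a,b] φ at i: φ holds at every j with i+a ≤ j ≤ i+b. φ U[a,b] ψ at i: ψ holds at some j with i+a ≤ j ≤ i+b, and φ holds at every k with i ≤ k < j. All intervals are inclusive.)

none

Need earliest j ≥ 5 with □[1,1] (warn ∨ alarm), and (¬alarm ∨ ok) at every k in [5,j-1].
  j=5: rhs fails.
  j=6: rhs holds but lhs fails at k=5.
  j=7: rhs holds but lhs fails at k=5.
  j=8: rhs fails.
No witness within the range → none.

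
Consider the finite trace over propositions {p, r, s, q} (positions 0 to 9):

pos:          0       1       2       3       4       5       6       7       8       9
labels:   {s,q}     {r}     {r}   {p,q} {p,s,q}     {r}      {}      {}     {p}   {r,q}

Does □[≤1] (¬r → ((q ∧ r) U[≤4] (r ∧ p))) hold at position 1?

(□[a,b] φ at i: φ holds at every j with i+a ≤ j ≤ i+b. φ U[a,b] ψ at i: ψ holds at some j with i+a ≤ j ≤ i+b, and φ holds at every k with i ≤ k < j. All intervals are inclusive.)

Check (¬r → ((q ∧ r) U[≤4] (r ∧ p))) at every j in [1,2]:
  j=1: antecedent false → ✓
  j=2: antecedent false → ✓
All positions satisfy it → formula holds.

Holds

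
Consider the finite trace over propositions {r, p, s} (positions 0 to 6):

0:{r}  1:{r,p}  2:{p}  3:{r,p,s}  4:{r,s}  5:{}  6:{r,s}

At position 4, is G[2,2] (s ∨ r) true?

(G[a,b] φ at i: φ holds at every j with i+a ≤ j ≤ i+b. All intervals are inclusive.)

Holds

Check (s ∨ r) at every j in [6,6]:
  j=6: true
All positions satisfy it → formula holds.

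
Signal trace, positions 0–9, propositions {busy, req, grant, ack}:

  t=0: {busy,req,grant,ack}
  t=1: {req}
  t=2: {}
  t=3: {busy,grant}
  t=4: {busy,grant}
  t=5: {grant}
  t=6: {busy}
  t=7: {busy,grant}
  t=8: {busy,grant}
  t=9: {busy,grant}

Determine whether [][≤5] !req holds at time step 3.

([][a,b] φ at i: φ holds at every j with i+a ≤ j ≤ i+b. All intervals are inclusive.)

True

Check !req at every j in [3,8]:
  j=3: true
  j=4: true
  j=5: true
  j=6: true
  j=7: true
  j=8: true
All positions satisfy it → formula holds.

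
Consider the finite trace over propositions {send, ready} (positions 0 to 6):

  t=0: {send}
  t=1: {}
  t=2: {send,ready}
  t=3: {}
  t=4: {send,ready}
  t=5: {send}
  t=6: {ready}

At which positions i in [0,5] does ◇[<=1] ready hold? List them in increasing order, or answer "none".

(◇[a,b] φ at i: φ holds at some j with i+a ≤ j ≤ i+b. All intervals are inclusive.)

1, 2, 3, 4, 5

Evaluate at each i in [0,5]:
  i=0: ✗ (none in [0,1])
  i=1: ✓ (witness j=2)
  i=2: ✓ (witness j=2)
  i=3: ✓ (witness j=4)
  i=4: ✓ (witness j=4)
  i=5: ✓ (witness j=6)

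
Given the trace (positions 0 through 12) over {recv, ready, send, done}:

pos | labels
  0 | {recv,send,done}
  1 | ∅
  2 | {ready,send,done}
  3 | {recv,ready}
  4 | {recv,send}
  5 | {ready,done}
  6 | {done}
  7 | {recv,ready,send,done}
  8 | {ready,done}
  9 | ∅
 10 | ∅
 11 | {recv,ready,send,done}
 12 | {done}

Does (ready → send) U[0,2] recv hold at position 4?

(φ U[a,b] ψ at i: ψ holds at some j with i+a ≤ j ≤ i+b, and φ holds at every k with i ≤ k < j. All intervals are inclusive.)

Need some j in [4,6] with recv, and (ready → send) at every k in [4,j-1].
  j=4: recv holds; no prefix to check → satisfied.

True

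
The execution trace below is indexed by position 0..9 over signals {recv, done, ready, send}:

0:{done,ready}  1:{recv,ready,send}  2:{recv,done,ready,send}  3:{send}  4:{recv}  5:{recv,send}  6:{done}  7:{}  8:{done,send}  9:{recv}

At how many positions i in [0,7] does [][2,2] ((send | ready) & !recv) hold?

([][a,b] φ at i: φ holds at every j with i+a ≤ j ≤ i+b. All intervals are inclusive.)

Evaluate at each i in [0,7]:
  i=0: ✗ (fails at j=2)
  i=1: ✓ (all of [3,3])
  i=2: ✗ (fails at j=4)
  i=3: ✗ (fails at j=5)
  i=4: ✗ (fails at j=6)
  i=5: ✗ (fails at j=7)
  i=6: ✓ (all of [8,8])
  i=7: ✗ (fails at j=9)
Positions where it holds: {1, 6} → 2.

2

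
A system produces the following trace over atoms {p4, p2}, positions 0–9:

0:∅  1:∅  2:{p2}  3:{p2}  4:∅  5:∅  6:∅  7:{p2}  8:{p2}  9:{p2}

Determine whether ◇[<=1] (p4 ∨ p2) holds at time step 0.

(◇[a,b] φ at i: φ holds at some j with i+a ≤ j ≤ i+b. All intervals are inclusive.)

Check (p4 ∨ p2) at each j in [0,1]:
  j=0: false
  j=1: false
No position in the window satisfies it → formula fails.

False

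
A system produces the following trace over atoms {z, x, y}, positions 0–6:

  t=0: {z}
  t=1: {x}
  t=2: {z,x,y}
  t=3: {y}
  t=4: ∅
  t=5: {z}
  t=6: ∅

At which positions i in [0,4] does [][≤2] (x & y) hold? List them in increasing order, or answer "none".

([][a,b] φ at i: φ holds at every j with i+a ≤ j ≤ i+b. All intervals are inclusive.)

Evaluate at each i in [0,4]:
  i=0: ✗ (fails at j=0)
  i=1: ✗ (fails at j=1)
  i=2: ✗ (fails at j=3)
  i=3: ✗ (fails at j=3)
  i=4: ✗ (fails at j=4)

none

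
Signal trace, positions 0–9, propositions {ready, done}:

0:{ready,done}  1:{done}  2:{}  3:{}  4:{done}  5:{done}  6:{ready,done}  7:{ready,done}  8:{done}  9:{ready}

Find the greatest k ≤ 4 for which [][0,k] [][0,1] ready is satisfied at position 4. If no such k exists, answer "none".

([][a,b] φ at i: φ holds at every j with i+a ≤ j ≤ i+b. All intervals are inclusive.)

none

[][0,1] ready must hold from j=4 onward; find where it first fails.
  j=4: fails → no k works.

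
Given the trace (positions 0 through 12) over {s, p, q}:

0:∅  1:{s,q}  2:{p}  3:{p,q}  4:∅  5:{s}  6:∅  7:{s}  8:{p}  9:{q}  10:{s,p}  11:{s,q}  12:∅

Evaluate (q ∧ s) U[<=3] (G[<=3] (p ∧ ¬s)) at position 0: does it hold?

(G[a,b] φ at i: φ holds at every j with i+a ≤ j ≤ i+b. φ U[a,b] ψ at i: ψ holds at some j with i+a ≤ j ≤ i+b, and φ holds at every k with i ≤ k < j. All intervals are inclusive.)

Need some j in [0,3] with G[<=3] (p ∧ ¬s), and (q ∧ s) at every k in [0,j-1].
  j=0: G[<=3] (p ∧ ¬s) — fails at 0.
  j=1: G[<=3] (p ∧ ¬s) — fails at 1.
  j=2: G[<=3] (p ∧ ¬s) — fails at 4.
  j=3: G[<=3] (p ∧ ¬s) — fails at 4.
No j in the window works → until fails.

Does not hold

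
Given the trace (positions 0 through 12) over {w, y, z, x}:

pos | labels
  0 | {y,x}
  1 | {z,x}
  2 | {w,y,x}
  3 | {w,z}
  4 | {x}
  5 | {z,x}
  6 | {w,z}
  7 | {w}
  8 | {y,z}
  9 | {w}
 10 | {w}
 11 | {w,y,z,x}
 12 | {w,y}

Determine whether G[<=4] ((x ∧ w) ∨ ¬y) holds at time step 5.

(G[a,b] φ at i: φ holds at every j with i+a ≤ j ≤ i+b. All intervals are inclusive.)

Does not hold

Check ((x ∧ w) ∨ ¬y) at every j in [5,9]:
  j=5: true
  j=6: true
  j=7: true
  j=8: false
  j=9: true
Fails at j=8 → formula fails.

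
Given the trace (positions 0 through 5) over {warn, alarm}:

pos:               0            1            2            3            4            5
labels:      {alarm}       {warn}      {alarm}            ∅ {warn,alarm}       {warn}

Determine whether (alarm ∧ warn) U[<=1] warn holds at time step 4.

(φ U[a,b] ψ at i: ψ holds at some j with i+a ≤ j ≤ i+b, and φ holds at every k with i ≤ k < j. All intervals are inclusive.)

Holds

Need some j in [4,5] with warn, and (alarm ∧ warn) at every k in [4,j-1].
  j=4: warn holds; no prefix to check → satisfied.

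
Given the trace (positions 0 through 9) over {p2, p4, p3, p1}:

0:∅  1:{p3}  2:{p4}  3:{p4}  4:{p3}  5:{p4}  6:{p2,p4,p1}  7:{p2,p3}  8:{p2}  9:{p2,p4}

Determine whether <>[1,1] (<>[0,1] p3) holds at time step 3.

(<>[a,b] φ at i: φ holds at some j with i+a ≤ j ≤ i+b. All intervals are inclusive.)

True

Check <>[0,1] p3 at each j in [4,4]:
  j=4: holds (witness at 4)
Found at j=4 → formula holds.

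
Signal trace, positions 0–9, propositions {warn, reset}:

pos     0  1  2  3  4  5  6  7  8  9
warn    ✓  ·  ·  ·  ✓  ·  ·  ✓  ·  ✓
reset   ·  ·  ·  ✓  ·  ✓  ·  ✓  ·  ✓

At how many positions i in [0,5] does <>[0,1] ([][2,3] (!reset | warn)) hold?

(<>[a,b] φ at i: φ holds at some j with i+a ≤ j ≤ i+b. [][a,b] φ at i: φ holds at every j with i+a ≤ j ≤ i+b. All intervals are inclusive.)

3

Evaluate at each i in [0,5]:
  i=0: ✗ (none in [0,1])
  i=1: ✗ (none in [1,2])
  i=2: ✗ (none in [2,3])
  i=3: ✓ (witness j=4)
  i=4: ✓ (witness j=4)
  i=5: ✓ (witness j=5)
Positions where it holds: {3, 4, 5} → 3.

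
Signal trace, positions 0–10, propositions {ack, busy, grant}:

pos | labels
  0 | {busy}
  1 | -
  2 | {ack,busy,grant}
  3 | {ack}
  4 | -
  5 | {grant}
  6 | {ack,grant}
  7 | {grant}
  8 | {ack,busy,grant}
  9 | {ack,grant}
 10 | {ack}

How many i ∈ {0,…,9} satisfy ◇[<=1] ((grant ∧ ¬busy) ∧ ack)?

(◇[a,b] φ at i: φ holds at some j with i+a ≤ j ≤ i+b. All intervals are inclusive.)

4

Evaluate at each i in [0,9]:
  i=0: ✗ (none in [0,1])
  i=1: ✗ (none in [1,2])
  i=2: ✗ (none in [2,3])
  i=3: ✗ (none in [3,4])
  i=4: ✗ (none in [4,5])
  i=5: ✓ (witness j=6)
  i=6: ✓ (witness j=6)
  i=7: ✗ (none in [7,8])
  i=8: ✓ (witness j=9)
  i=9: ✓ (witness j=9)
Positions where it holds: {5, 6, 8, 9} → 4.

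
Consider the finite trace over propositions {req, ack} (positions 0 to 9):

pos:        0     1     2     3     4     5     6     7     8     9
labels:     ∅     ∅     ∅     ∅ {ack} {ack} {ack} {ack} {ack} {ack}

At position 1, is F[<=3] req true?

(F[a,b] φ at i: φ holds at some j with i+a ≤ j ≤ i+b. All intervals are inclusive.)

No

Check req at each j in [1,4]:
  j=1: false
  j=2: false
  j=3: false
  j=4: false
No position in the window satisfies it → formula fails.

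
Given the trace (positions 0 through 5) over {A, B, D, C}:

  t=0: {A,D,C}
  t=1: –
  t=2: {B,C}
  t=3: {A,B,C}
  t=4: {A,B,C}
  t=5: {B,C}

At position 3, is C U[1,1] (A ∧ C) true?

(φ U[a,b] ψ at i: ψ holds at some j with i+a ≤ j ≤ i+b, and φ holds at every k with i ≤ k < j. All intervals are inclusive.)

Holds

Need some j in [4,4] with (A ∧ C), and C at every k in [3,j-1].
  j=4: (A ∧ C) holds; C holds at every k in [3,3] → satisfied.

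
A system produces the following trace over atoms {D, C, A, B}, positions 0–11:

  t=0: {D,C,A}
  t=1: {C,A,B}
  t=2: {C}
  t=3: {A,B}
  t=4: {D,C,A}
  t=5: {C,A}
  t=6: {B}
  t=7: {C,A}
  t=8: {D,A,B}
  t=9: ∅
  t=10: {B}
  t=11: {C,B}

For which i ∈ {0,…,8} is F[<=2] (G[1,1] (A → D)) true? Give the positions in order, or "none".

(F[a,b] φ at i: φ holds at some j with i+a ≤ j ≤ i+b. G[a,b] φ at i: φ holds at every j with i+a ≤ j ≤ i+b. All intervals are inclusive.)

Evaluate at each i in [0,8]:
  i=0: ✓ (witness j=1)
  i=1: ✓ (witness j=1)
  i=2: ✓ (witness j=3)
  i=3: ✓ (witness j=3)
  i=4: ✓ (witness j=5)
  i=5: ✓ (witness j=5)
  i=6: ✓ (witness j=7)
  i=7: ✓ (witness j=7)
  i=8: ✓ (witness j=8)

0, 1, 2, 3, 4, 5, 6, 7, 8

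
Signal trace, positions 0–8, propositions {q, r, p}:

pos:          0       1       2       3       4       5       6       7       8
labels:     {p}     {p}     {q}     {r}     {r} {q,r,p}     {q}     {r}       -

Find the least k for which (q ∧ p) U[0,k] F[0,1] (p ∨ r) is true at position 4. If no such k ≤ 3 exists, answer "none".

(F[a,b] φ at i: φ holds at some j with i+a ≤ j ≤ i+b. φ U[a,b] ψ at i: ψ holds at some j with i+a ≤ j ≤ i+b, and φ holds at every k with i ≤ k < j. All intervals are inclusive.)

0

Need earliest j ≥ 4 with F[0,1] (p ∨ r), and (q ∧ p) at every k in [4,j-1].
  j=4: rhs holds (empty prefix). k = 0.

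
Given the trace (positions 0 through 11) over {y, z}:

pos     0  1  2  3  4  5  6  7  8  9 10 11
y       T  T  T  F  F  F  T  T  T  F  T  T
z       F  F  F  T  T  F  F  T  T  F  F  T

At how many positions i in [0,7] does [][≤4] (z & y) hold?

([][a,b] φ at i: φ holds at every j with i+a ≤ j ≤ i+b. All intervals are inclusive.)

0

Evaluate at each i in [0,7]:
  i=0: ✗ (fails at j=0)
  i=1: ✗ (fails at j=1)
  i=2: ✗ (fails at j=2)
  i=3: ✗ (fails at j=3)
  i=4: ✗ (fails at j=4)
  i=5: ✗ (fails at j=5)
  i=6: ✗ (fails at j=6)
  i=7: ✗ (fails at j=9)
Positions where it holds: {} → 0.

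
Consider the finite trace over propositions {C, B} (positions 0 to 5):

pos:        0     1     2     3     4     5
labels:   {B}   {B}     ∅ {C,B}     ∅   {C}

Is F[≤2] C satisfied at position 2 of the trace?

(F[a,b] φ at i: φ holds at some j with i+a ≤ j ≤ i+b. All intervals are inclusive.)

Check C at each j in [2,4]:
  j=2: false
  j=3: true
  j=4: false
Found at j=3 → formula holds.

True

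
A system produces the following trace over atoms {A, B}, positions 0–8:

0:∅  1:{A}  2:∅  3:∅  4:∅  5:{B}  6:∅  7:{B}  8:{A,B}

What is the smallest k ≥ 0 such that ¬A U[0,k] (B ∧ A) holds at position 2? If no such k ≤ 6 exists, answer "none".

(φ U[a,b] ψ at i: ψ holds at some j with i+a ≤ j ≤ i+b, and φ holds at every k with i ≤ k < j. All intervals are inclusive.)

6

Need earliest j ≥ 2 with (B ∧ A), and ¬A at every k in [2,j-1].
  j=2: rhs fails.
  j=3: rhs fails.
  j=4: rhs fails.
  j=5: rhs fails.
  j=6: rhs fails.
  j=7: rhs fails.
  j=8: rhs holds; lhs holds on [2,7]. k = 6.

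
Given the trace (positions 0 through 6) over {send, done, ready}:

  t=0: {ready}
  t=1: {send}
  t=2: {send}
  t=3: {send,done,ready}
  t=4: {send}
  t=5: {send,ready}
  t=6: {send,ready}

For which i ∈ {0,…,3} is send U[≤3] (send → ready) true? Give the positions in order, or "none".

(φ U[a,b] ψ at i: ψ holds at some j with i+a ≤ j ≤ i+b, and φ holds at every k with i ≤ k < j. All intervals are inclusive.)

0, 1, 2, 3

Evaluate at each i in [0,3]:
  i=0: ✓ (rhs at j=0)
  i=1: ✓ (rhs at j=3; lhs holds on [1,2])
  i=2: ✓ (rhs at j=3; lhs holds on [2,2])
  i=3: ✓ (rhs at j=3)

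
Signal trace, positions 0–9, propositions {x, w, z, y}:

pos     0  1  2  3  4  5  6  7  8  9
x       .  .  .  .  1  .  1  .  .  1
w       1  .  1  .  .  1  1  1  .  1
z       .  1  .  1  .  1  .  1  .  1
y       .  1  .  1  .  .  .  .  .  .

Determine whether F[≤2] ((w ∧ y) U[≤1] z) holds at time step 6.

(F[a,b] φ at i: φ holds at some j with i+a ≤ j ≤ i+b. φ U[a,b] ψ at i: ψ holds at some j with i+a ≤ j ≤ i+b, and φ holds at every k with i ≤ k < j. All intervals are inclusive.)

True

Check ((w ∧ y) U[≤1] z) at each j in [6,8]:
  j=6: fails
  j=7: holds
  j=8: fails
Found at j=7 → formula holds.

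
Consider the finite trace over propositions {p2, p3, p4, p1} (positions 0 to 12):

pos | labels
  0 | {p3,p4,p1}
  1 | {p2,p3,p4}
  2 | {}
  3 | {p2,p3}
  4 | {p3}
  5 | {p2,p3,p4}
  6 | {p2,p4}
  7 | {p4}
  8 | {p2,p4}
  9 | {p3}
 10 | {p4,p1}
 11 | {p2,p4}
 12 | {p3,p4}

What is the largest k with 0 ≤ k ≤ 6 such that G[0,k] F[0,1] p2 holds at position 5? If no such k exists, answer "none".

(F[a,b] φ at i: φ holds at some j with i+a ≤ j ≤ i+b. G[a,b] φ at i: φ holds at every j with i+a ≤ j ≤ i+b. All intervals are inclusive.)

3

F[0,1] p2 must hold from j=5 onward; find where it first fails.
  j=5: holds
  j=6: holds
  j=7: holds
  j=8: holds
  j=9: fails
Holds on [5,8], so largest k = 3.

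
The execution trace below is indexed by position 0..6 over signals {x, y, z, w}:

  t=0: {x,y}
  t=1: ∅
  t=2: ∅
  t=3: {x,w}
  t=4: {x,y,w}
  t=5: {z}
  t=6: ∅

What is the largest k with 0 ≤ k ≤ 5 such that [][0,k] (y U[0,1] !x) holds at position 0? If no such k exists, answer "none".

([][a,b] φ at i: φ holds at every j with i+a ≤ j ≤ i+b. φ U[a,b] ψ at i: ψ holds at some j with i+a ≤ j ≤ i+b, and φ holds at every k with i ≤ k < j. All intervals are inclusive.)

2

(y U[0,1] !x) must hold from j=0 onward; find where it first fails.
  j=0: holds
  j=1: holds
  j=2: holds
  j=3: fails
Holds on [0,2], so largest k = 2.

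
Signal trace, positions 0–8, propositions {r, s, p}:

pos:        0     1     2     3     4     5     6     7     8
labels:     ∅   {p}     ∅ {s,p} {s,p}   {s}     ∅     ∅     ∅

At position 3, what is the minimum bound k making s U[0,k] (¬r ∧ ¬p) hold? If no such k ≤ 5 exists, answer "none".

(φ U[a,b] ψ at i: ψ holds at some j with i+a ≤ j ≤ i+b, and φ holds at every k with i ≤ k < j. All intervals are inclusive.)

Need earliest j ≥ 3 with (¬r ∧ ¬p), and s at every k in [3,j-1].
  j=3: rhs fails.
  j=4: rhs fails.
  j=5: rhs holds; lhs holds on [3,4]. k = 2.

2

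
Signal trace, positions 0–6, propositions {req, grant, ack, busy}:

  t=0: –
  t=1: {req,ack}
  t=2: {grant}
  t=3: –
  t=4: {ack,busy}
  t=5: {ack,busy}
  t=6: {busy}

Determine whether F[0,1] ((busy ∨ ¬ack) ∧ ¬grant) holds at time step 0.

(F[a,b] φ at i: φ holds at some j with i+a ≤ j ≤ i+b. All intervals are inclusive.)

True

Check ((busy ∨ ¬ack) ∧ ¬grant) at each j in [0,1]:
  j=0: true
  j=1: false
Found at j=0 → formula holds.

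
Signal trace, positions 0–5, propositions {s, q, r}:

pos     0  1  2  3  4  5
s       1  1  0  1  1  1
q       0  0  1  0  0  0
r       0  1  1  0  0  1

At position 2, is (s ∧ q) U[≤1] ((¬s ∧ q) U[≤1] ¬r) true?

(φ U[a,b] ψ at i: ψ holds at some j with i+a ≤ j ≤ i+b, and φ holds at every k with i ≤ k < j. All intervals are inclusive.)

True

Need some j in [2,3] with ((¬s ∧ q) U[≤1] ¬r), and (s ∧ q) at every k in [2,j-1].
  j=2: ((¬s ∧ q) U[≤1] ¬r) holds; no prefix to check → satisfied.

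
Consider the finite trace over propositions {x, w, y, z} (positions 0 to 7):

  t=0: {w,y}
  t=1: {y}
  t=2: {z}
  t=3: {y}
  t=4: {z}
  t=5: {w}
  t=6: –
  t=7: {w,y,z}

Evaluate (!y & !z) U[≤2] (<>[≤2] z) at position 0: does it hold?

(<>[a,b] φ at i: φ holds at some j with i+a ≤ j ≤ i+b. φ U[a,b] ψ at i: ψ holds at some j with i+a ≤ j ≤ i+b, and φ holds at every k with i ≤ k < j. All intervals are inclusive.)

Need some j in [0,2] with <>[≤2] z, and (!y & !z) at every k in [0,j-1].
  j=0: <>[≤2] z holds; no prefix to check → satisfied.

Yes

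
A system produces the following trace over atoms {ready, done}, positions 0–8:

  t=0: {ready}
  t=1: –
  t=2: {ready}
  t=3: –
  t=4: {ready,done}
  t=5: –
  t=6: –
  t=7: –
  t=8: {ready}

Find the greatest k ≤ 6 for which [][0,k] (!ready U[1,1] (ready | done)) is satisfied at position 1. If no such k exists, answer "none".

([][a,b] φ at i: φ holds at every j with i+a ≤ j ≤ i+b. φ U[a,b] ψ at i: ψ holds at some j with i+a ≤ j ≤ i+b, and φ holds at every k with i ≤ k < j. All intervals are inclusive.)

0

(!ready U[1,1] (ready | done)) must hold from j=1 onward; find where it first fails.
  j=1: holds
  j=2: fails
Holds on [1,1], so largest k = 0.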